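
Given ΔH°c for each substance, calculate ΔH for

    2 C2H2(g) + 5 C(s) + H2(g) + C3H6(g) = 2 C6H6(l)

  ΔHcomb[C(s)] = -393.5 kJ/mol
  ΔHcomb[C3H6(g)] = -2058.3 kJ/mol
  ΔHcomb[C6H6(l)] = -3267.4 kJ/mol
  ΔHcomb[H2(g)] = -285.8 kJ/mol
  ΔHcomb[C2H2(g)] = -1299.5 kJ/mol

With combustion enthalpies, reactants minus products:
= [2·(-1299.5) + 5·(-393.5) + 1·(-285.8) + 1·(-2058.3)] − [2·(-3267.4)]
= -375.8 kJ/mol

ΔH = -375.8 kJ/mol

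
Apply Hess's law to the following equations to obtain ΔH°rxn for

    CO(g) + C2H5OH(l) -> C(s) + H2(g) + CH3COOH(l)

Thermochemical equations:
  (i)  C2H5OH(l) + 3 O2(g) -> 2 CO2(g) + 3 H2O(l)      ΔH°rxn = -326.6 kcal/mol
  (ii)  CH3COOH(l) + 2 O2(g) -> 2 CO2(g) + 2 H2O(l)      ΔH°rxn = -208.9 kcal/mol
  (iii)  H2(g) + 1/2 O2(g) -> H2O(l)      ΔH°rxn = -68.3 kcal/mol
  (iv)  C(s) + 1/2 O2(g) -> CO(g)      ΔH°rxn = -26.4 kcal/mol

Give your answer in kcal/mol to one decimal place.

ΔH°rxn = -23.0 kcal/mol

(i) as written (C2H5OH(l) already on the reactant side): -326.6 kcal/mol
(ii) reversed (reverse to put CH3COOH(l) on the product side): +208.9 kcal/mol
(iii) reversed (H2(g) must end up as a product): +68.3 kcal/mol
(iv) reversed (reverse to put CO(g) on the reactant side): +26.4 kcal/mol
Summing the manipulated equations, ΔH°rxn = (-326.6) + (+208.9) + (+68.3) + (+26.4) = -23.0 kcal/mol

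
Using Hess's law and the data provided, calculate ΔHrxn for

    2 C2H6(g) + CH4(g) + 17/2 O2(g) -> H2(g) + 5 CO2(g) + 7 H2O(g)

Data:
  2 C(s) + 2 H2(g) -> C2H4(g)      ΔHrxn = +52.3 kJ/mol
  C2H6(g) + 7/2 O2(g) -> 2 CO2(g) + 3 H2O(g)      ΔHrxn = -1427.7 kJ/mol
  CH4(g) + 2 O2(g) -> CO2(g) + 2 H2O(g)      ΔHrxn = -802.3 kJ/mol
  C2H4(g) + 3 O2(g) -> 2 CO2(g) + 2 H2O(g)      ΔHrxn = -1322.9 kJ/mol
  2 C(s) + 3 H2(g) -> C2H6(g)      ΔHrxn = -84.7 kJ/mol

equation 1 as written: +52.3 kJ/mol
equation 2 as written: -1427.7 kJ/mol
equation 3 as written: -802.3 kJ/mol
equation 4 as written: -1322.9 kJ/mol
equation 5 reversed: +84.7 kJ/mol
Summing the manipulated equations, ΔHrxn = (+52.3) + (-1427.7) + (-802.3) + (-1322.9) + (+84.7) = -3415.9 kJ/mol

ΔHrxn = -3415.9 kJ/mol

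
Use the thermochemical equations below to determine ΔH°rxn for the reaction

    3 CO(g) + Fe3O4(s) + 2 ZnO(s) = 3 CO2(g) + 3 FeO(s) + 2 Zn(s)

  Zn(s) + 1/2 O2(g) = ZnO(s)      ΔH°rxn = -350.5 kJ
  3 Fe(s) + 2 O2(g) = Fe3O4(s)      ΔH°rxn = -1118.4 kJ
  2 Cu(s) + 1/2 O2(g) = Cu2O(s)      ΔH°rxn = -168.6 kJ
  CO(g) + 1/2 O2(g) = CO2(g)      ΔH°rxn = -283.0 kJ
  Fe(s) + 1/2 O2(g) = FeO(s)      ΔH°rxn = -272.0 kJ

equation 1 reversed and × 2: (-2)·(-350.5) = +701.0 kJ
equation 2 reversed: +1118.4 kJ
equation 3: not needed.
equation 4 × 3: (3)·(-283.0) = -849.0 kJ
equation 5 × 3: (3)·(-272.0) = -816.0 kJ
ΔH°rxn = (+701.0) + (+1118.4) + (-849.0) + (-816.0) = 154.4 kJ

ΔH°rxn = 154.4 kJ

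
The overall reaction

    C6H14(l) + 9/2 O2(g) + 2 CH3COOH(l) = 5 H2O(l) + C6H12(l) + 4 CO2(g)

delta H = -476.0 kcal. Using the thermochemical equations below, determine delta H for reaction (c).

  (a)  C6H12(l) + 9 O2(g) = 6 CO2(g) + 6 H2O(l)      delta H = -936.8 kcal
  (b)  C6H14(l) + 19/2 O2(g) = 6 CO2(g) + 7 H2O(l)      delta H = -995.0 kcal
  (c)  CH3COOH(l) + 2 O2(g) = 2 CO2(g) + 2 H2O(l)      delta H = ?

(a) reversed: +936.8 kcal
(b) as written: -995.0 kcal
(c) × 2: contributes 2·x
-476.0 = (+936.8) + (-995.0) + 2·x
x = (-476.0 − (-58.2)) / (2) = -208.9 kcal

delta H = -208.9 kcal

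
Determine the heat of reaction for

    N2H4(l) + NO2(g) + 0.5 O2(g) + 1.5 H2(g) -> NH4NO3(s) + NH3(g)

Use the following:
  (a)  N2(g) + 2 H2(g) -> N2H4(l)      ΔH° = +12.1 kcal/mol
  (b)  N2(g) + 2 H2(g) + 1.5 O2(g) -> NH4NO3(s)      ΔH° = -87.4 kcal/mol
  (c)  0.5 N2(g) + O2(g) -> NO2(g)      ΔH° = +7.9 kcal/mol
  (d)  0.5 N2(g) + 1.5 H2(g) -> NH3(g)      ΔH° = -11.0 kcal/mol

(a) reversed: -12.1 kcal/mol
(b) as written: -87.4 kcal/mol
(c) reversed: -7.9 kcal/mol
(d) as written: -11.0 kcal/mol
ΔH° = (-1)·(+12.1) + (1)·(-87.4) + (-1)·(+7.9) + (1)·(-11.0) = -118.4 kcal/mol

ΔH° = -118.4 kcal/mol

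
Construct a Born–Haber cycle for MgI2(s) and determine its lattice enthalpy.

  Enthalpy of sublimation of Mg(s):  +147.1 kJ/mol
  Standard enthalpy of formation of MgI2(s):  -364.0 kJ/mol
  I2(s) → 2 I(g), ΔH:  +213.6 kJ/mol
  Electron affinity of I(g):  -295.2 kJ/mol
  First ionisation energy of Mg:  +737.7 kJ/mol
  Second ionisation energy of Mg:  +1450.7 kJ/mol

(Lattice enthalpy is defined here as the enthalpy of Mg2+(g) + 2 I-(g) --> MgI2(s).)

U = -2322.7 kJ/mol

ΔHf° = 1·ΔHsub + 1·(ΣIE) + 1·D(I2) + 2·EA + U
-364.0 = 1·(+147.1) + 1·(+2188.4) + 1·(+213.6) + 2·(-295.2) + U
U = -364.0 − (+1958.7) = -2322.7 kJ/mol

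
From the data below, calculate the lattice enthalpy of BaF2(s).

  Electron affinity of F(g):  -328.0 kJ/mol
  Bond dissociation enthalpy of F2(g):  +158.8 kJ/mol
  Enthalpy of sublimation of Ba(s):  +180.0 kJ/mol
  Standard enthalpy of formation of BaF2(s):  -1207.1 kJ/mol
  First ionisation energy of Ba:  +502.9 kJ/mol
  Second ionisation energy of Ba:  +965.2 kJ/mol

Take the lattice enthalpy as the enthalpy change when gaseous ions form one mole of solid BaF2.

U = -2358.0 kJ/mol

ΔHf° = 1·ΔHsub + 1·(ΣIE) + 1·D(F2) + 2·EA + U
-1207.1 = 1·(+180.0) + 1·(+1468.1) + 1·(+158.8) + 2·(-328.0) + U
U = -1207.1 − (+1150.9) = -2358.0 kJ/mol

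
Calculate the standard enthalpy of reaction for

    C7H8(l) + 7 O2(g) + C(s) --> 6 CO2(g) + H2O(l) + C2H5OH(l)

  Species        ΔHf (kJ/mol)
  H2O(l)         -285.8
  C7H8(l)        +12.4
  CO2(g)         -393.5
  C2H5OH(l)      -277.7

ΔH_rxn = -2936.9 kJ/mol

Products: 6·(-393.5) + 1·(-285.8) + 1·(-277.7) = -2924.5
Reactants: 1·(+12.4) + 7·(+0.0) + 1·(+0.0) = +12.4
ΔH_rxn = (-2924.5) − (+12.4) = -2936.9 kJ/mol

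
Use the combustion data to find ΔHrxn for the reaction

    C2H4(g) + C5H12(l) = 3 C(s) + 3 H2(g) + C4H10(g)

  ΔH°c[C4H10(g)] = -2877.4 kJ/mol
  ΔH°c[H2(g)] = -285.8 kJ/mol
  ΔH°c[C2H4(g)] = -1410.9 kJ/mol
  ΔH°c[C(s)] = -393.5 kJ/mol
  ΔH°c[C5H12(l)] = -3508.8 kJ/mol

ΔHrxn = -4.4 kJ/mol

With combustion enthalpies, reactants minus products:
= [1·(-1410.9) + 1·(-3508.8)] − [3·(-393.5) + 3·(-285.8) + 1·(-2877.4)]
= -4.4 kJ/mol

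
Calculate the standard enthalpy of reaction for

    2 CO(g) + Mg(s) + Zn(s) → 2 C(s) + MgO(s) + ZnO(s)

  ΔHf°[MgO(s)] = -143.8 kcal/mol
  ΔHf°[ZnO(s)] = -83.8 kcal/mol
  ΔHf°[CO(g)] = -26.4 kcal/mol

ΔHrxn = -174.8 kcal/mol

ΔH°rxn = Σ nΔHf°(products) − Σ nΔHf°(reactants).
Products: 2·(+0.0) + 1·(-143.8) + 1·(-83.8) = -227.6
Reactants: 2·(-26.4) + 1·(+0.0) + 1·(+0.0) = -52.8
ΔHrxn = (-227.6) − (-52.8) = -174.8 kcal/mol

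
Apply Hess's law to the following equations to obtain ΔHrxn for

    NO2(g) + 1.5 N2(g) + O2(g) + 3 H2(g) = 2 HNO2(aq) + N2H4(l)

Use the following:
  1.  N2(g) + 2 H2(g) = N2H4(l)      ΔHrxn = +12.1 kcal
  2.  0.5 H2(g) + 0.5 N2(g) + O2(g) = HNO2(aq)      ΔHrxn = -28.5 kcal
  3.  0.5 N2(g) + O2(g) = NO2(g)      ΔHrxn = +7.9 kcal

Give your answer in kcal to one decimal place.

eq. 1 as written (N2H4(l) already on the product side): +12.1 kcal
eq. 2 × 2 (×2 to match 2 HNO2(aq) in the target): (2)·(-28.5) = -57.0 kcal
eq. 3 reversed (NO2(g) must end up as a reactant): -7.9 kcal
ΔHrxn = (+12.1) + (-57.0) + (-7.9) = -52.8 kcal

ΔHrxn = -52.8 kcal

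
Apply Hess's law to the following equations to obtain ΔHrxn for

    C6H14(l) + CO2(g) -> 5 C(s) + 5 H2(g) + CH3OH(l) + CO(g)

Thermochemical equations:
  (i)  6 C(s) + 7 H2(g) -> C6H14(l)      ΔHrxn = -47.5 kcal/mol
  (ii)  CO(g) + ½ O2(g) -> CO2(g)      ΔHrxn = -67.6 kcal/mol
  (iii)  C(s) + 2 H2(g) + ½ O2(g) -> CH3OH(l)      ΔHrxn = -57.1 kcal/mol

(i) reversed (C6H14(l) must end up as a reactant): +47.5 kcal/mol
(ii) reversed (reverse to put CO(g) on the product side): +67.6 kcal/mol
(iii) as written (CH3OH(l) already on the product side): -57.1 kcal/mol
ΔHrxn = (-1)·(-47.5) + (-1)·(-67.6) + (1)·(-57.1) = 58.0 kcal/mol

ΔHrxn = 58.0 kcal/mol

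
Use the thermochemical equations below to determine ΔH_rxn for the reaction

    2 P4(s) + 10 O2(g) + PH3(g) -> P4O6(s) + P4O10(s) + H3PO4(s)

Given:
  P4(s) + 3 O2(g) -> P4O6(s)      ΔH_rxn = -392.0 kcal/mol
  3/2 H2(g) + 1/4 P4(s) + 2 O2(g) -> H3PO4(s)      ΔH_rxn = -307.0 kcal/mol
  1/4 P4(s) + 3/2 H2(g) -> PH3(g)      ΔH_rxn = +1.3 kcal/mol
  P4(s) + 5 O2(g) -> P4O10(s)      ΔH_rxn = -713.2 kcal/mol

equation 1 as written: -392.0 kcal/mol
equation 2 as written: -307.0 kcal/mol
equation 3 reversed: -1.3 kcal/mol
equation 4 as written: -713.2 kcal/mol
Combining the equations, ΔH_rxn = (1)·(-392.0) + (1)·(-307.0) + (-1)·(+1.3) + (1)·(-713.2) = -1413.5 kcal/mol

ΔH_rxn = -1413.5 kcal/mol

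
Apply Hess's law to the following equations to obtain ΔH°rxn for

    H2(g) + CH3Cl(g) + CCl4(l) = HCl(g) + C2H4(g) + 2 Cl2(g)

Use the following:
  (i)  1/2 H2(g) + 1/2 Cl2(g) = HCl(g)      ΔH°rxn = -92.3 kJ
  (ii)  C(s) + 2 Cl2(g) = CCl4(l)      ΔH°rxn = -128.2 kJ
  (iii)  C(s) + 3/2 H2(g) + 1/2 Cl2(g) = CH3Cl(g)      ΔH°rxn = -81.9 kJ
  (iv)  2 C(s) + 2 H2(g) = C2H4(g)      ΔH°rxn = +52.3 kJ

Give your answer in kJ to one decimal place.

ΔH°rxn = 170.1 kJ

(i) as written (HCl(g) already on the product side): -92.3 kJ
(ii) reversed (reverse to put CCl4(l) on the reactant side): +128.2 kJ
(iii) reversed (reverse to put CH3Cl(g) on the reactant side): +81.9 kJ
(iv) as written (C2H4(g) already on the product side): +52.3 kJ
ΔH°rxn = (-92.3) + (+128.2) + (+81.9) + (+52.3) = 170.1 kJ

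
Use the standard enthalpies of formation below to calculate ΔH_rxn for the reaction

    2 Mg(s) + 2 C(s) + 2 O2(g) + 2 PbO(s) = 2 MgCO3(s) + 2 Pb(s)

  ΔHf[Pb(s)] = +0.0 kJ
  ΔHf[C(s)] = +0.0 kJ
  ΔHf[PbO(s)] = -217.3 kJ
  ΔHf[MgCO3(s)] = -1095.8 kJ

ΔH_rxn = -1757.0 kJ

Products: 2·(-1095.8) + 2·(+0.0) = -2191.6
Reactants: 2·(+0.0) + 2·(+0.0) + 2·(+0.0) + 2·(-217.3) = -434.6
ΔH_rxn = (-2191.6) − (-434.6) = -1757.0 kJ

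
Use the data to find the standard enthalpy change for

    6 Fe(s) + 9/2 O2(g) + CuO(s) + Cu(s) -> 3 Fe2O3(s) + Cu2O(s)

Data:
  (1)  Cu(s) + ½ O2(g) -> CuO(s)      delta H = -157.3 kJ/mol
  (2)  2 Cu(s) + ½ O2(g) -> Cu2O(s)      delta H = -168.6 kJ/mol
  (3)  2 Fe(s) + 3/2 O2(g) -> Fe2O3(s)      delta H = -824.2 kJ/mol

(1) reversed (CuO(s) must end up as a reactant): +157.3 kJ/mol
(2) as written (Cu2O(s) already on the product side): -168.6 kJ/mol
(3) × 3 (scale by 3 for the 3 Fe2O3(s)): (3)·(-824.2) = -2472.6 kJ/mol
Combining the equations, delta H = (-1)·(-157.3) + (1)·(-168.6) + (3)·(-824.2) = -2483.9 kJ/mol

delta H = -2483.9 kJ/mol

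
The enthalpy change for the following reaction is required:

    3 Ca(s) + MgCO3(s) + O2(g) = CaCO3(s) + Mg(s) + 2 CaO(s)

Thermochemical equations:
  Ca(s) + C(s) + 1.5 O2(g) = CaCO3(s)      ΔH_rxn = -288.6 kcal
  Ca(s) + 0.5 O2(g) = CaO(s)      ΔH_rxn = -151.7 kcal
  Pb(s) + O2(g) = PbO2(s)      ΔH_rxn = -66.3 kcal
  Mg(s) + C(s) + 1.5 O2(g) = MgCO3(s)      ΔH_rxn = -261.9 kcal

ΔH_rxn = -330.1 kcal

equation 1 as written (CaCO3(s) already on the product side): -288.6 kcal
equation 2 × 2 (×2 to match 2 CaO(s) in the target): (2)·(-151.7) = -303.4 kcal
equation 3: not needed (PbO2(s) appears nowhere else).
equation 4 reversed (reverse to put MgCO3(s) on the reactant side): +261.9 kcal
ΔH_rxn = (1)·(-288.6) + (2)·(-151.7) + (-1)·(-261.9) = -330.1 kcal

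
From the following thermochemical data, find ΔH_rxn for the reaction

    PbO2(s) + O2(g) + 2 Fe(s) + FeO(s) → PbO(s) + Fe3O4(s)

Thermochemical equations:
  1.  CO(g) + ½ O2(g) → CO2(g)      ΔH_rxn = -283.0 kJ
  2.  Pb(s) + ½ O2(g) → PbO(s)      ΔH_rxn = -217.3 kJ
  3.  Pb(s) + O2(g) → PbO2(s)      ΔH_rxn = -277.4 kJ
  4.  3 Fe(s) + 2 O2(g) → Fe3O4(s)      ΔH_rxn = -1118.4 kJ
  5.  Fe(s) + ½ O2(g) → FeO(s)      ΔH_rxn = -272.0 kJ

eq. 1: not needed.
eq. 2 as written: -217.3 kJ
eq. 3 reversed: +277.4 kJ
eq. 4 as written: -1118.4 kJ
eq. 5 reversed: +272.0 kJ
By Hess's law, ΔH_rxn = (-217.3) + (+277.4) + (-1118.4) + (+272.0) = -786.3 kJ

ΔH_rxn = -786.3 kJ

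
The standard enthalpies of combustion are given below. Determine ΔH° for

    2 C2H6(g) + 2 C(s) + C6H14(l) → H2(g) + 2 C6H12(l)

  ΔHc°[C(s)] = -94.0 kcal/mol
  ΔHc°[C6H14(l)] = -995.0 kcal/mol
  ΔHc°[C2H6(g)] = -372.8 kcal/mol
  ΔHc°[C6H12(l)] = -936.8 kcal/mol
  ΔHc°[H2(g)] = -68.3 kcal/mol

ΔH° = 13.3 kcal/mol

With combustion enthalpies, reactants minus products:
= [2·(-372.8) + 2·(-94.0) + 1·(-995.0)] − [1·(-68.3) + 2·(-936.8)]
= 13.3 kcal/mol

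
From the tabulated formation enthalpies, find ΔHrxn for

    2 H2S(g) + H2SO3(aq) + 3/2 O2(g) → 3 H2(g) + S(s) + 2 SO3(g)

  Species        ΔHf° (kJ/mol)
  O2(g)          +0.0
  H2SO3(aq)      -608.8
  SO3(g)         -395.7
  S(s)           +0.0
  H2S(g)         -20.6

Products: 3·(+0.0) + 1·(+0.0) + 2·(-395.7) = -791.4
Reactants: 2·(-20.6) + 1·(-608.8) + 3/2·(+0.0) = -650.0
ΔHrxn = (-791.4) − (-650.0) = -141.4 kJ/mol

ΔHrxn = -141.4 kJ/mol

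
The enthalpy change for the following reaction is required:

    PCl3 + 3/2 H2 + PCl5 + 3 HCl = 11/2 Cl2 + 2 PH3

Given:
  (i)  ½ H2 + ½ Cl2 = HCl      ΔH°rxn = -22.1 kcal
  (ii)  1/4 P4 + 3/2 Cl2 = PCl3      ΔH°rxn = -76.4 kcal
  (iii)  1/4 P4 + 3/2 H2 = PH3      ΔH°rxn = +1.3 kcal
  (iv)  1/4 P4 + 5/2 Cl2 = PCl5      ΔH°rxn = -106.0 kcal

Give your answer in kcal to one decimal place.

(i) reversed and × 3 (reverse to put HCl on the reactant side; scale by 3 for the 3 HCl): (-3)·(-22.1) = +66.3 kcal
(ii) reversed (reverse to put PCl3 on the reactant side): +76.4 kcal
(iii) × 2 (×2 to match 2 PH3 in the target): (2)·(+1.3) = +2.6 kcal
(iv) reversed (reverse to put PCl5 on the reactant side): +106.0 kcal
Combining the equations, ΔH°rxn = (+66.3) + (+76.4) + (+2.6) + (+106.0) = 251.3 kcal

ΔH°rxn = 251.3 kcal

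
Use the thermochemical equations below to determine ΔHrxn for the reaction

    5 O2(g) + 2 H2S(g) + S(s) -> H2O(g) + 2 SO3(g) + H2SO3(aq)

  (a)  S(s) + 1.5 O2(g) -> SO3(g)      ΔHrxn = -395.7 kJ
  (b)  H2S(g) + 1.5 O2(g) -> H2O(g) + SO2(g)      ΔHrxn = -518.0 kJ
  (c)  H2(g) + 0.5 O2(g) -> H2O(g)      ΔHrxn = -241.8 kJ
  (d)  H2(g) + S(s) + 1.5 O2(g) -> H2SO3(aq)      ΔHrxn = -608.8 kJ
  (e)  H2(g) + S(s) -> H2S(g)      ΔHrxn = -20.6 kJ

(a) × 2 (×2 to match 2 SO3(g) in the target): (2)·(-395.7) = -791.4 kJ
(b): not needed (SO2(g) appears nowhere else).
(c) as written: -241.8 kJ
(d) as written (H2SO3(aq) already on the product side): -608.8 kJ
(e) reversed and × 2: (-2)·(-20.6) = +41.2 kJ
Summing the manipulated equations, ΔHrxn = (2)·(-395.7) + (1)·(-241.8) + (1)·(-608.8) + (-2)·(-20.6) = -1600.8 kJ

ΔHrxn = -1600.8 kJ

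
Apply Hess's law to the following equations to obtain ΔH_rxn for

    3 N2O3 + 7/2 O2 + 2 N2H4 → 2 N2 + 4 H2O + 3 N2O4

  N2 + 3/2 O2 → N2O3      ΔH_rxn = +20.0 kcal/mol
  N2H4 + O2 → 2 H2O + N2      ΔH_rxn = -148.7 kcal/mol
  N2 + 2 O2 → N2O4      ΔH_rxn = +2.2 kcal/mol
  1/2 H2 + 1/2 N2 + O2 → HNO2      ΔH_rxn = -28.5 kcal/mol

ΔH_rxn = -350.8 kcal/mol

equation 1 reversed and × 3: (-3)·(+20.0) = -60.0 kcal/mol
equation 2 × 2: (2)·(-148.7) = -297.4 kcal/mol
equation 3 × 3: (3)·(+2.2) = +6.6 kcal/mol
equation 4: not needed.
By Hess's law, ΔH_rxn = (-3)·(+20.0) + (2)·(-148.7) + (3)·(+2.2) = -350.8 kcal/mol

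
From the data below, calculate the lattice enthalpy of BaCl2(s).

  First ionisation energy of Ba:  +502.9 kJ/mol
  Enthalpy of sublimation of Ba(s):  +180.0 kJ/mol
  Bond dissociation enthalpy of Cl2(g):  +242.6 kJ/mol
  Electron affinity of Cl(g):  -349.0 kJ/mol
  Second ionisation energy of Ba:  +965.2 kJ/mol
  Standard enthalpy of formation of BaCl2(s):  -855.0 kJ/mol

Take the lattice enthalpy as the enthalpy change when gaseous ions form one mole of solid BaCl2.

U = -2047.7 kJ/mol

ΔHf° = 1·ΔHsub + 1·(ΣIE) + 1·D(Cl2) + 2·EA + U
-855.0 = 1·(+180.0) + 1·(+1468.1) + 1·(+242.6) + 2·(-349.0) + U
U = -855.0 − (+1192.7) = -2047.7 kJ/mol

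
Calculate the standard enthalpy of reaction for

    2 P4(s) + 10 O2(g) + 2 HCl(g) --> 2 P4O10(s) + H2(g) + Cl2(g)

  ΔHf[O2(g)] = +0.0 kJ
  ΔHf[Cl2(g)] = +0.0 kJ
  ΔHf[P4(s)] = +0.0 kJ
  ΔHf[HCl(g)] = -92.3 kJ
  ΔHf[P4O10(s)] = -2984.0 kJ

ΔH° = -5783.4 kJ

ΔH°rxn = Σ nΔHf°(products) − Σ nΔHf°(reactants).
Products: 2·(-2984.0) + 1·(+0.0) + 1·(+0.0) = -5968.0
Reactants: 2·(+0.0) + 10·(+0.0) + 2·(-92.3) = -184.6
ΔH° = (-5968.0) − (-184.6) = -5783.4 kJ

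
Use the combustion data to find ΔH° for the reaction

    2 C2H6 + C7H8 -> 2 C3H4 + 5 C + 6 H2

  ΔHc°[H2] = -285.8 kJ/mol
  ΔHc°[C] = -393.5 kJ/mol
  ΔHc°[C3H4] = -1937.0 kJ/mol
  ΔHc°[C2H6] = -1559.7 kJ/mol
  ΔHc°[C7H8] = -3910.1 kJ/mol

Using ΔH = Σ nΔHc°(reactants) − Σ nΔHc°(products):
= [2·(-1559.7) + 1·(-3910.1)] − [2·(-1937.0) + 5·(-393.5) + 6·(-285.8)]
= 526.8 kJ/mol

ΔH° = 526.8 kJ/mol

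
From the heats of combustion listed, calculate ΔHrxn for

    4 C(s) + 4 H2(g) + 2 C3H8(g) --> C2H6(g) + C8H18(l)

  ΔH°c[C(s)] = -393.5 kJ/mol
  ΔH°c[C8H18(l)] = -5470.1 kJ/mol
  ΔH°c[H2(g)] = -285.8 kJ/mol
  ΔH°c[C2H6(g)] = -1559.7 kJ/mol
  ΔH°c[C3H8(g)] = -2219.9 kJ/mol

ΔHrxn = -127.2 kJ/mol

Using ΔH = Σ nΔHc°(reactants) − Σ nΔHc°(products):
= [4·(-393.5) + 4·(-285.8) + 2·(-2219.9)] − [1·(-1559.7) + 1·(-5470.1)]
= -127.2 kJ/mol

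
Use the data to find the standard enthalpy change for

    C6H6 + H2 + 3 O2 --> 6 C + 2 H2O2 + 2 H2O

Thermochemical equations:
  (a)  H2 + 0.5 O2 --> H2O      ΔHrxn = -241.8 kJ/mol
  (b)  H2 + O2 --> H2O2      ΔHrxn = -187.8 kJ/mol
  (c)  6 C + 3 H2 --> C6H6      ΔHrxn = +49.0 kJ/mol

ΔHrxn = -908.2 kJ/mol

(a) × 2 (×2 to match 2 H2O in the target): (2)·(-241.8) = -483.6 kJ/mol
(b) × 2 (×2 to match 2 H2O2 in the target): (2)·(-187.8) = -375.6 kJ/mol
(c) reversed (reverse to put C6H6 on the reactant side): -49.0 kJ/mol
By Hess's law, ΔHrxn = (-483.6) + (-375.6) + (-49.0) = -908.2 kJ/mol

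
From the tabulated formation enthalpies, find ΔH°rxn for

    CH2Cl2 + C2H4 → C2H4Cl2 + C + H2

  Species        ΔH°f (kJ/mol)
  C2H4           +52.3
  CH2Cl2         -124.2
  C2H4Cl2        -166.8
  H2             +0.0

ΔH°rxn = -94.9 kJ/mol

ΔH°rxn = Σ nΔHf°(products) − Σ nΔHf°(reactants).
Products: 1·(-166.8) + 1·(+0.0) + 1·(+0.0) = -166.8
Reactants: 1·(-124.2) + 1·(+52.3) = -71.9
ΔH°rxn = (-166.8) − (-71.9) = -94.9 kJ/mol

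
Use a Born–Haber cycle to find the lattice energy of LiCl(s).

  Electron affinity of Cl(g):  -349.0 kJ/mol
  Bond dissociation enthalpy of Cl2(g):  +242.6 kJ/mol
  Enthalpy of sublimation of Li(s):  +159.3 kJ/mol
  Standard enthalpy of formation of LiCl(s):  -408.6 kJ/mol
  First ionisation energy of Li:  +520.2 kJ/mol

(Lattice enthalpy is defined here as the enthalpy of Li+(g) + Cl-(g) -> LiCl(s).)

ΔHf° = 1·ΔHsub + 1·(ΣIE) + 1/2·D(Cl2) + 1·EA + U
-408.6 = 1·(+159.3) + 1·(+520.2) + 1/2·(+242.6) + 1·(-349.0) + U
U = -408.6 − (+451.8) = -860.4 kJ/mol

U = -860.4 kJ/mol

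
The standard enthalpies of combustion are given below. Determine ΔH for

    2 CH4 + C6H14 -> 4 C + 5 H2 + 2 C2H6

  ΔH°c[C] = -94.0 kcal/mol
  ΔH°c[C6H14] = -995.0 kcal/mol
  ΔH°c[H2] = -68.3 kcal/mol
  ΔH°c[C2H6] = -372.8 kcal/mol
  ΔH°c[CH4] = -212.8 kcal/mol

ΔH = 42.5 kcal/mol

Using ΔH = Σ nΔHc°(reactants) − Σ nΔHc°(products):
= [2·(-212.8) + 1·(-995.0)] − [4·(-94.0) + 5·(-68.3) + 2·(-372.8)]
= 42.5 kcal/mol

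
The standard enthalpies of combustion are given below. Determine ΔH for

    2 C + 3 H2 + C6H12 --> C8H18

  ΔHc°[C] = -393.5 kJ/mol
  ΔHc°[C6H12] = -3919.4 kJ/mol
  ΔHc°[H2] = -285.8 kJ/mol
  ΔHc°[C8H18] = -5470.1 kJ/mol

ΔH = -93.7 kJ/mol

With combustion enthalpies, reactants minus products:
= [2·(-393.5) + 3·(-285.8) + 1·(-3919.4)] − [1·(-5470.1)]
= -93.7 kJ/mol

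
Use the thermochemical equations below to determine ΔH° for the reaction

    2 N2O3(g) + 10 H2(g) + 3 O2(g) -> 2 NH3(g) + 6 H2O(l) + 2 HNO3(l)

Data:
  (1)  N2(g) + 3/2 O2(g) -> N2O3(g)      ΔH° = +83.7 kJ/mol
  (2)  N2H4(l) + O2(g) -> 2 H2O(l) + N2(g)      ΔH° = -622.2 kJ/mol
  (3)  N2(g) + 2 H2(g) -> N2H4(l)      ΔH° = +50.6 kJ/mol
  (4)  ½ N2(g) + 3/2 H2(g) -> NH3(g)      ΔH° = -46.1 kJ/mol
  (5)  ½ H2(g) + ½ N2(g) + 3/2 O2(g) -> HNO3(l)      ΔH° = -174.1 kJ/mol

(1) reversed and × 2: (-2)·(+83.7) = -167.4 kJ/mol
(2) × 3: (3)·(-622.2) = -1866.6 kJ/mol
(3) × 3: (3)·(+50.6) = +151.8 kJ/mol
(4) × 2: (2)·(-46.1) = -92.2 kJ/mol
(5) × 2: (2)·(-174.1) = -348.2 kJ/mol
Combining the equations, ΔH° = (-167.4) + (-1866.6) + (+151.8) + (-92.2) + (-348.2) = -2322.6 kJ/mol

ΔH° = -2322.6 kJ/mol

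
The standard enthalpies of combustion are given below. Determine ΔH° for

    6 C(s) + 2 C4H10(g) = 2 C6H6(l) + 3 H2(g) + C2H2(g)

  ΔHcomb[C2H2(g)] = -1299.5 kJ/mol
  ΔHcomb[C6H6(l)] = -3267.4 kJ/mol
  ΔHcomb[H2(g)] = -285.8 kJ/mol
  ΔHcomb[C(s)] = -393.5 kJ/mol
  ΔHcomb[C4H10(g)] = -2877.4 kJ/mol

With combustion enthalpies, reactants minus products:
= [6·(-393.5) + 2·(-2877.4)] − [2·(-3267.4) + 3·(-285.8) + 1·(-1299.5)]
= 575.9 kJ/mol

ΔH° = 575.9 kJ/mol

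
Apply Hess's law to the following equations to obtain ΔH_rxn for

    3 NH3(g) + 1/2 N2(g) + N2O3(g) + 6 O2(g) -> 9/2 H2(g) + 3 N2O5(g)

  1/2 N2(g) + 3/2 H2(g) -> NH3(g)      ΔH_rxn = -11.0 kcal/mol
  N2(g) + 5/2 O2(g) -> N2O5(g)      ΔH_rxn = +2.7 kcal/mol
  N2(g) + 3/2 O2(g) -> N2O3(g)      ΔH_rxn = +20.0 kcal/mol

equation 1 reversed and × 3: (-3)·(-11.0) = +33.0 kcal/mol
equation 2 × 3: (3)·(+2.7) = +8.1 kcal/mol
equation 3 reversed: -20.0 kcal/mol
Summing the manipulated equations, ΔH_rxn = (-3)·(-11.0) + (3)·(+2.7) + (-1)·(+20.0) = 21.1 kcal/mol

ΔH_rxn = 21.1 kcal/mol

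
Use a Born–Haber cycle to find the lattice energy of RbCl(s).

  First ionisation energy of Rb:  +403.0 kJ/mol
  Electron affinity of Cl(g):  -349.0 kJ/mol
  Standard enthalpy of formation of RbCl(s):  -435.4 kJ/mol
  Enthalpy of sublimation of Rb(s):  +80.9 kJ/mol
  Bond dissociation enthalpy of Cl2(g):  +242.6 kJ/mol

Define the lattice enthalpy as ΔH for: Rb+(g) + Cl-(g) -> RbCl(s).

ΔHf° = 1·ΔHsub + 1·(ΣIE) + 1/2·D(Cl2) + 1·EA + U
-435.4 = 1·(+80.9) + 1·(+403.0) + 1/2·(+242.6) + 1·(-349.0) + U
U = -435.4 − (+256.2) = -691.6 kJ/mol

U = -691.6 kJ/mol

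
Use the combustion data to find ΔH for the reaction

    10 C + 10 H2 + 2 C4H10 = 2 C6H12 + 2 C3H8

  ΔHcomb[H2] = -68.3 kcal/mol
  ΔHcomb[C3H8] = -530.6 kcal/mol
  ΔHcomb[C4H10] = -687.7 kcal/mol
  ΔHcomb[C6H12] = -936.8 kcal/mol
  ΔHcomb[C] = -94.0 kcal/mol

ΔH = -63.6 kcal/mol

Using ΔH = Σ nΔHc°(reactants) − Σ nΔHc°(products):
= [10·(-94.0) + 10·(-68.3) + 2·(-687.7)] − [2·(-936.8) + 2·(-530.6)]
= -63.6 kcal/mol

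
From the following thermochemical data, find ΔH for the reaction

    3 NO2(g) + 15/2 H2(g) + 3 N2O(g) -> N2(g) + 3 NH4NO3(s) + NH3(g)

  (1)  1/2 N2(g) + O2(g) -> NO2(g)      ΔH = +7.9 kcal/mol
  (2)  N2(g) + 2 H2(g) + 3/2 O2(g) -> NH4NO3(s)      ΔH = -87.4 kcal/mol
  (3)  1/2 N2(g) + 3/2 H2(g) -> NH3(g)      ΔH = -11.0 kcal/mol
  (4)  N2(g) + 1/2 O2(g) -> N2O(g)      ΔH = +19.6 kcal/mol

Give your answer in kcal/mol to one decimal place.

(1) reversed and × 3 (reverse to put NO2(g) on the reactant side; scale by 3 for the 3 NO2(g)): (-3)·(+7.9) = -23.7 kcal/mol
(2) × 3 (scale by 3 for the 3 NH4NO3(s)): (3)·(-87.4) = -262.2 kcal/mol
(3) as written (NH3(g) already on the product side): -11.0 kcal/mol
(4) reversed and × 3 (reverse to put N2O(g) on the reactant side; scale by 3 for the 3 N2O(g)): (-3)·(+19.6) = -58.8 kcal/mol
Since enthalpy is a state function, ΔH = (-23.7) + (-262.2) + (-11.0) + (-58.8) = -355.7 kcal/mol

ΔH = -355.7 kcal/mol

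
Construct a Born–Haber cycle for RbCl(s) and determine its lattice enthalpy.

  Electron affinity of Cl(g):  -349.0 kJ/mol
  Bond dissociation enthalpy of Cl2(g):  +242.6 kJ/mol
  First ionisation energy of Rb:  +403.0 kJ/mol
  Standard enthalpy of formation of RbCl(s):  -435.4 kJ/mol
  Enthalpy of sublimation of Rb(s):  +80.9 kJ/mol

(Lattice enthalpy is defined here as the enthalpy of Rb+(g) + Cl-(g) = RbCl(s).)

ΔHf° = 1·ΔHsub + 1·(ΣIE) + 1/2·D(Cl2) + 1·EA + U
-435.4 = 1·(+80.9) + 1·(+403.0) + 1/2·(+242.6) + 1·(-349.0) + U
U = -435.4 − (+256.2) = -691.6 kJ/mol

U = -691.6 kJ/mol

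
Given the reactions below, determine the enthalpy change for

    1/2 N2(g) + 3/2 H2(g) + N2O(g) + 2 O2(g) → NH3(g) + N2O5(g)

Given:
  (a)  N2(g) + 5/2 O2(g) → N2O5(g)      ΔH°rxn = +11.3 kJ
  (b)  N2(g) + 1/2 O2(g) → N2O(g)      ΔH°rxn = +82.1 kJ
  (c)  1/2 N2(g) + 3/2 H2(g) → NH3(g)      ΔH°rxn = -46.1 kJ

(a) as written: +11.3 kJ
(b) reversed: -82.1 kJ
(c) as written: -46.1 kJ
ΔH°rxn = (1)·(+11.3) + (-1)·(+82.1) + (1)·(-46.1) = -116.9 kJ

ΔH°rxn = -116.9 kJ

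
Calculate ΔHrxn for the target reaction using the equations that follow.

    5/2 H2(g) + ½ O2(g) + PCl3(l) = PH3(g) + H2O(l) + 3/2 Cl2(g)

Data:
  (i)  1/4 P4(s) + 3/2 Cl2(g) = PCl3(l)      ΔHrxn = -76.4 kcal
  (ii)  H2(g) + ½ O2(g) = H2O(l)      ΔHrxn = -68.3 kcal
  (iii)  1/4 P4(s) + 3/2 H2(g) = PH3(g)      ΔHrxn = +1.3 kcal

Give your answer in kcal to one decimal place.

ΔHrxn = 9.4 kcal

(i) reversed: +76.4 kcal
(ii) as written: -68.3 kcal
(iii) as written: +1.3 kcal
Combining the equations, ΔHrxn = (+76.4) + (-68.3) + (+1.3) = 9.4 kcal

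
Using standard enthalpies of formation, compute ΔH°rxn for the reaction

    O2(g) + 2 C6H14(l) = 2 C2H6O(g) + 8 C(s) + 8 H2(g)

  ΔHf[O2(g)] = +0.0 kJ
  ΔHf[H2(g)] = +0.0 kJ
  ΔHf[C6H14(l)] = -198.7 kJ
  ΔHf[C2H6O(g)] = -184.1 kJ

ΔH°rxn = 29.2 kJ

Products: 2·(-184.1) + 8·(+0.0) + 8·(+0.0) = -368.2
Reactants: 1·(+0.0) + 2·(-198.7) = -397.4
ΔH°rxn = (-368.2) − (-397.4) = 29.2 kJ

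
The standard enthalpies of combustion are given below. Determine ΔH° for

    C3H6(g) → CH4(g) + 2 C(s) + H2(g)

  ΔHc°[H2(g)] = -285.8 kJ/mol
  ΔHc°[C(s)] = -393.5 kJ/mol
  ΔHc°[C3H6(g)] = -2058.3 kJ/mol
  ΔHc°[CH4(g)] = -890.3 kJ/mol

ΔH° = -95.2 kJ/mol

Using ΔH = Σ nΔHc°(reactants) − Σ nΔHc°(products):
= [1·(-2058.3)] − [1·(-890.3) + 2·(-393.5) + 1·(-285.8)]
= -95.2 kJ/mol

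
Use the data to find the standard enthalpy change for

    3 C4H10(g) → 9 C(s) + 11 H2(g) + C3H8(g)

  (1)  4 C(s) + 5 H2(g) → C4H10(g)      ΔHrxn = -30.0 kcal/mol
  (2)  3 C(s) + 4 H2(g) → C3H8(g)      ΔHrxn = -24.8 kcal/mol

(1) reversed and × 3 (C4H10(g) must end up as a reactant; ×3 to match 3 C4H10(g) in the target): (-3)·(-30.0) = +90.0 kcal/mol
(2) as written (C3H8(g) already on the product side): -24.8 kcal/mol
ΔHrxn = (+90.0) + (-24.8) = 65.2 kcal/mol

ΔHrxn = 65.2 kcal/mol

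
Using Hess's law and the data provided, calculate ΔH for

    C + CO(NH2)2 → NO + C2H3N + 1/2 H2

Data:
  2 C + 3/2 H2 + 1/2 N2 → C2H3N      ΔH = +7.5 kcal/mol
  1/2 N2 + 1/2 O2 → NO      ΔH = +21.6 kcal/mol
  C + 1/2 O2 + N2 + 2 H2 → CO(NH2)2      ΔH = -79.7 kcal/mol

equation 1 as written (C2H3N already on the product side): +7.5 kcal/mol
equation 2 as written (NO already on the product side): +21.6 kcal/mol
equation 3 reversed (CO(NH2)2 must end up as a reactant): +79.7 kcal/mol
ΔH = (+7.5) + (+21.6) + (+79.7) = 108.8 kcal/mol

ΔH = 108.8 kcal/mol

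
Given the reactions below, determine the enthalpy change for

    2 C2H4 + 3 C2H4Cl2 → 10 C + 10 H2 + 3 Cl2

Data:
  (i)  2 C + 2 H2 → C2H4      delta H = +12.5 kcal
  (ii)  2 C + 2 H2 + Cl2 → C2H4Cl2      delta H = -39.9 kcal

delta H = 94.7 kcal

(i) reversed and × 2: (-2)·(+12.5) = -25.0 kcal
(ii) reversed and × 3: (-3)·(-39.9) = +119.7 kcal
By Hess's law, delta H = (-25.0) + (+119.7) = 94.7 kcal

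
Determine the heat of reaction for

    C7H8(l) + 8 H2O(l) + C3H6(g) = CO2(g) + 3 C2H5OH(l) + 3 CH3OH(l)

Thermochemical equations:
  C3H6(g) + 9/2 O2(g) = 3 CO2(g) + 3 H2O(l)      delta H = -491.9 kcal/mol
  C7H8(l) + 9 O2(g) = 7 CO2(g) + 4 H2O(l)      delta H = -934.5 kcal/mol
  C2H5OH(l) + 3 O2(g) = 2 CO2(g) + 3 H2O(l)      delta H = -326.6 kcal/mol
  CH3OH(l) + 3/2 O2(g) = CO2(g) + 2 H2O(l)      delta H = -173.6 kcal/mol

delta H = 74.2 kcal/mol

equation 1 as written (C3H6(g) already on the reactant side): -491.9 kcal/mol
equation 2 as written (C7H8(l) already on the reactant side): -934.5 kcal/mol
equation 3 reversed and × 3 (C2H5OH(l) must end up as a product; scale by 3 for the 3 C2H5OH(l)): (-3)·(-326.6) = +979.8 kcal/mol
equation 4 reversed and × 3 (reverse to put CH3OH(l) on the product side; scale by 3 for the 3 CH3OH(l)): (-3)·(-173.6) = +520.8 kcal/mol
delta H = (-491.9) + (-934.5) + (+979.8) + (+520.8) = 74.2 kcal/mol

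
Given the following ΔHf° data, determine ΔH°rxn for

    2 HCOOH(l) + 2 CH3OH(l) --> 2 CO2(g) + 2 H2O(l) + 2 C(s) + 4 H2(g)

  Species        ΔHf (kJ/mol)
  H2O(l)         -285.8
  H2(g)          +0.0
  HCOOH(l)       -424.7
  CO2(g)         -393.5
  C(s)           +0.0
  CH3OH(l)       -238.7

ΔH°rxn = -31.8 kJ/mol

Products: 2·(-393.5) + 2·(-285.8) + 2·(+0.0) + 4·(+0.0) = -1358.6
Reactants: 2·(-424.7) + 2·(-238.7) = -1326.8
ΔH°rxn = (-1358.6) − (-1326.8) = -31.8 kJ/mol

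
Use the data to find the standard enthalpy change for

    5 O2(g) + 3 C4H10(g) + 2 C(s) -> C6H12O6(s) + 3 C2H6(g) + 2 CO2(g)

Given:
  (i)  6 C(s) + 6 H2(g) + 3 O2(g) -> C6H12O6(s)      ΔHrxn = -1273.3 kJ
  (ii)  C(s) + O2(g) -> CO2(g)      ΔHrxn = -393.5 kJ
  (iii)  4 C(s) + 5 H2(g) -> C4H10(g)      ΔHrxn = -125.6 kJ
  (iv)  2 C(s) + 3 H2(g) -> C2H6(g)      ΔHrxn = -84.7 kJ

(i) as written: -1273.3 kJ
(ii) × 2: (2)·(-393.5) = -787.0 kJ
(iii) reversed and × 3: (-3)·(-125.6) = +376.8 kJ
(iv) × 3: (3)·(-84.7) = -254.1 kJ
Summing the manipulated equations, ΔHrxn = (-1273.3) + (-787.0) + (+376.8) + (-254.1) = -1937.6 kJ

ΔHrxn = -1937.6 kJ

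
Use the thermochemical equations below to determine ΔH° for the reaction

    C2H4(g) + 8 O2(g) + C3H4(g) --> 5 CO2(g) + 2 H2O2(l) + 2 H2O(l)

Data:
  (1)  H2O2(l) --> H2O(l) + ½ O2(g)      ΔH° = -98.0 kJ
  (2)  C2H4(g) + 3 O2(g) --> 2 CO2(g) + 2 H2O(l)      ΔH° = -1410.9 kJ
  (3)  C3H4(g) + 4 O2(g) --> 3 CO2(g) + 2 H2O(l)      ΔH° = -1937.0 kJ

(1) reversed and × 2: (-2)·(-98.0) = +196.0 kJ
(2) as written: -1410.9 kJ
(3) as written: -1937.0 kJ
Summing the manipulated equations, ΔH° = (-2)·(-98.0) + (1)·(-1410.9) + (1)·(-1937.0) = -3151.9 kJ

ΔH° = -3151.9 kJ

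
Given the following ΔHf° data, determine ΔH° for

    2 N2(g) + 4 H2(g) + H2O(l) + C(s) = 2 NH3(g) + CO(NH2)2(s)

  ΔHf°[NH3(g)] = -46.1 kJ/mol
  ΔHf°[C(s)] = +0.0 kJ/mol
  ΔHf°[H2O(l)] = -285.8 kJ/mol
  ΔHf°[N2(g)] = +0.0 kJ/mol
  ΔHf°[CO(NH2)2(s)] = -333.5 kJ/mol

ΔH° = -139.9 kJ/mol

Products: 2·(-46.1) + 1·(-333.5) = -425.7
Reactants: 2·(+0.0) + 4·(+0.0) + 1·(-285.8) + 1·(+0.0) = -285.8
ΔH° = (-425.7) − (-285.8) = -139.9 kJ/mol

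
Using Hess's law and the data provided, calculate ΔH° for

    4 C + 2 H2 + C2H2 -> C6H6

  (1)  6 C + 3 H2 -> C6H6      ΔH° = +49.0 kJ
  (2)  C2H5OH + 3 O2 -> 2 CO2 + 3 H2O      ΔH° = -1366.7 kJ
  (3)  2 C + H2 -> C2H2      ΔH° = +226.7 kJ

(1) as written: +49.0 kJ
(2): not needed.
(3) reversed: -226.7 kJ
By Hess's law, ΔH° = (1)·(+49.0) + (-1)·(+226.7) = -177.7 kJ

ΔH° = -177.7 kJ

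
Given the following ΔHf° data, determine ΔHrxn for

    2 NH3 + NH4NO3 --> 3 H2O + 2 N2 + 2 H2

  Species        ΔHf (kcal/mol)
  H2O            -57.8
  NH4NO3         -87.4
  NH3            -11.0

ΔHrxn = -64.0 kcal/mol

ΔH°rxn = Σ nΔHf°(products) − Σ nΔHf°(reactants).
Products: 3·(-57.8) + 2·(+0.0) + 2·(+0.0) = -173.4
Reactants: 2·(-11.0) + 1·(-87.4) = -109.4
ΔHrxn = (-173.4) − (-109.4) = -64.0 kcal/mol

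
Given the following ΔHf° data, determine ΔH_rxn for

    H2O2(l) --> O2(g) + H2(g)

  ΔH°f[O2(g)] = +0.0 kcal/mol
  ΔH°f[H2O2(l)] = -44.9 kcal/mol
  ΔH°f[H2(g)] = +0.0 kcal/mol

Products: 1·(+0.0) + 1·(+0.0) = +0.0
Reactants: 1·(-44.9) = -44.9
ΔH_rxn = (+0.0) − (-44.9) = 44.9 kcal/mol

ΔH_rxn = 44.9 kcal/mol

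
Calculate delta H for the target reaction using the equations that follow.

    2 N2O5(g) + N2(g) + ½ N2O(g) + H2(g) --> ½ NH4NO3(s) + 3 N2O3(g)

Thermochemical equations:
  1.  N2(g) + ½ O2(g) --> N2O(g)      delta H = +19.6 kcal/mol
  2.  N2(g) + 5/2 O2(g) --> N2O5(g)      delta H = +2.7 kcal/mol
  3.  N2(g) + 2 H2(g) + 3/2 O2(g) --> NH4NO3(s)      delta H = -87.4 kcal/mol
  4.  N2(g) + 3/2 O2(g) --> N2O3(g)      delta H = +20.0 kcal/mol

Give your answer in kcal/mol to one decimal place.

delta H = 1.1 kcal/mol

eq. 1 reversed and × 1/2 (N2O(g) must end up as a reactant; scale by 1/2 for the 1/2 N2O(g)): (-1/2)·(+19.6) = -9.8 kcal/mol
eq. 2 reversed and × 2 (reverse to put N2O5(g) on the reactant side; ×2 to match 2 N2O5(g) in the target): (-2)·(+2.7) = -5.4 kcal/mol
eq. 3 × 1/2 (×1/2 to match 1/2 NH4NO3(s) in the target): (1/2)·(-87.4) = -43.7 kcal/mol
eq. 4 × 3 (×3 to match 3 N2O3(g) in the target): (3)·(+20.0) = +60.0 kcal/mol
Combining the equations, delta H = (-9.8) + (-5.4) + (-43.7) + (+60.0) = 1.1 kcal/mol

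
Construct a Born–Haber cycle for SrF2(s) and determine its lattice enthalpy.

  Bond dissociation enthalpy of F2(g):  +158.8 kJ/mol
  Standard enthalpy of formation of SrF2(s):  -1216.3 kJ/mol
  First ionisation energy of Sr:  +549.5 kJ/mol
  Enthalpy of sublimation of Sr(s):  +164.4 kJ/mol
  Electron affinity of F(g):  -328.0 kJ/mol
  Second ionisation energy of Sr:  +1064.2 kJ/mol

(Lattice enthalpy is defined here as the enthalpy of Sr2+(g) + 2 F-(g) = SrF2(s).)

ΔHf° = 1·ΔHsub + 1·(ΣIE) + 1·D(F2) + 2·EA + U
-1216.3 = 1·(+164.4) + 1·(+1613.7) + 1·(+158.8) + 2·(-328.0) + U
U = -1216.3 − (+1280.9) = -2497.2 kJ/mol

U = -2497.2 kJ/mol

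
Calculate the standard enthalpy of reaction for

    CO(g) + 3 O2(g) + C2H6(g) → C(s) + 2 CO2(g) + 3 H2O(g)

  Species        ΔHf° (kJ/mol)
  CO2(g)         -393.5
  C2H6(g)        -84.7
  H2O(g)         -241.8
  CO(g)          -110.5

Products: 1·(+0.0) + 2·(-393.5) + 3·(-241.8) = -1512.4
Reactants: 1·(-110.5) + 3·(+0.0) + 1·(-84.7) = -195.2
ΔH°rxn = (-1512.4) − (-195.2) = -1317.2 kJ/mol

ΔH°rxn = -1317.2 kJ/mol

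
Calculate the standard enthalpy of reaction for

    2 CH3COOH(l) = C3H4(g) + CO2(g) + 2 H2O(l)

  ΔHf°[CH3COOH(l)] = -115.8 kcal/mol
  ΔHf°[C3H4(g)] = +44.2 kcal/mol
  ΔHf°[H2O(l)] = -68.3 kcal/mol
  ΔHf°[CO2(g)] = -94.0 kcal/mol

ΔH°rxn = Σ nΔHf°(products) − Σ nΔHf°(reactants).
Products: 1·(+44.2) + 1·(-94.0) + 2·(-68.3) = -186.4
Reactants: 2·(-115.8) = -231.6
ΔH_rxn = (-186.4) − (-231.6) = 45.2 kcal/mol

ΔH_rxn = 45.2 kcal/mol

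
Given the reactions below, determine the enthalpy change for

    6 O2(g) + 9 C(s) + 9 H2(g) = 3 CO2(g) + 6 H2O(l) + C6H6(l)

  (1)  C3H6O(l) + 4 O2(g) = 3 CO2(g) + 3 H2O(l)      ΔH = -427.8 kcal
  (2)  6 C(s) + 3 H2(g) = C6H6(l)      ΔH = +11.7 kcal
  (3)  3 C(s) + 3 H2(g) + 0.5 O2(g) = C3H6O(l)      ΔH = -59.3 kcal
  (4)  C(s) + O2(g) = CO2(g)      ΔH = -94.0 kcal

(1) × 2 (scale by 2 for the 6 H2O(l)): (2)·(-427.8) = -855.6 kcal
(2) as written (C6H6(l) already on the product side): +11.7 kcal
(3) × 2: (2)·(-59.3) = -118.6 kcal
(4) reversed and × 3: (-3)·(-94.0) = +282.0 kcal
Combining the equations, ΔH = (2)·(-427.8) + (1)·(+11.7) + (2)·(-59.3) + (-3)·(-94.0) = -680.5 kcal

ΔH = -680.5 kcal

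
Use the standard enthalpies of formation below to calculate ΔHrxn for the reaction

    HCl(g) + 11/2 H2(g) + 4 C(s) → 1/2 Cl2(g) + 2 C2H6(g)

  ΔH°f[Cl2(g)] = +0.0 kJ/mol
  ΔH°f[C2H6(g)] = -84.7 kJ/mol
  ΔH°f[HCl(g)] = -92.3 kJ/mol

ΔHrxn = -77.1 kJ/mol

Products: 1/2·(+0.0) + 2·(-84.7) = -169.4
Reactants: 1·(-92.3) + 11/2·(+0.0) + 4·(+0.0) = -92.3
ΔHrxn = (-169.4) − (-92.3) = -77.1 kJ/mol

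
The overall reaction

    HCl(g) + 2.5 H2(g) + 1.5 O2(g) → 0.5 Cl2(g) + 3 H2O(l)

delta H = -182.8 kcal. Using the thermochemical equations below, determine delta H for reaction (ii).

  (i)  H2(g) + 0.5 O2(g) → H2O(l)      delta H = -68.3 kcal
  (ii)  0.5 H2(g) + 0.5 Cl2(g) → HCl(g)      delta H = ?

delta H = -22.1 kcal

(i) × 3 (scale by 3 for the 3 H2O(l)): (3)·(-68.3) = -204.9 kcal
(ii) reversed (HCl(g) must end up as a reactant): contributes −x
-182.8 = (-204.9) − x
x = (-182.8 − (-204.9)) / (-1) = -22.1 kcal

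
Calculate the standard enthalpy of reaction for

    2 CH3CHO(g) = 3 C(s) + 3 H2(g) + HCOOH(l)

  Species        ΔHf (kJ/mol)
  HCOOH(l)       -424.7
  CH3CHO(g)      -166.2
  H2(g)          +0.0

ΔH°rxn = -92.3 kJ/mol

ΔH°rxn = Σ nΔHf°(products) − Σ nΔHf°(reactants).
Products: 3·(+0.0) + 3·(+0.0) + 1·(-424.7) = -424.7
Reactants: 2·(-166.2) = -332.4
ΔH°rxn = (-424.7) − (-332.4) = -92.3 kJ/mol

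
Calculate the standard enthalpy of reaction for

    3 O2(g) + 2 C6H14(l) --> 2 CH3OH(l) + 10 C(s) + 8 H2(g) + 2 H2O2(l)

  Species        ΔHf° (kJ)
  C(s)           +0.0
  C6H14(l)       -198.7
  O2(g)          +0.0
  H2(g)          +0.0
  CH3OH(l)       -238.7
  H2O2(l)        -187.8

ΔHrxn = -455.6 kJ

Products: 2·(-238.7) + 10·(+0.0) + 8·(+0.0) + 2·(-187.8) = -853.0
Reactants: 3·(+0.0) + 2·(-198.7) = -397.4
ΔHrxn = (-853.0) − (-397.4) = -455.6 kJ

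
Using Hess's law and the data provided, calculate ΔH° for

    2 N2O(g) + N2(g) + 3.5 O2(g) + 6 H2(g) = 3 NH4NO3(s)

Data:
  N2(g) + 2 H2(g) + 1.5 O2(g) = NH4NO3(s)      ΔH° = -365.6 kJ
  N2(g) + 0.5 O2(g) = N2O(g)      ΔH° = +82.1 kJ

equation 1 × 3: (3)·(-365.6) = -1096.8 kJ
equation 2 reversed and × 2: (-2)·(+82.1) = -164.2 kJ
ΔH° = (-1096.8) + (-164.2) = -1261.0 kJ

ΔH° = -1261.0 kJ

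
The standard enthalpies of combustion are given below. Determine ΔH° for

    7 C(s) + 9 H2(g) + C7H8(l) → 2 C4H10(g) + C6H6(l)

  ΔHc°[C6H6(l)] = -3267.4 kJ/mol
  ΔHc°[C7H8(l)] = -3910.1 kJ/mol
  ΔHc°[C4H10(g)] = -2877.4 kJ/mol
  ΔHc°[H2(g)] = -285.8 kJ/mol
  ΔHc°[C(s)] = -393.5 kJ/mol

ΔH° = -214.6 kJ/mol

Using ΔH = Σ nΔHc°(reactants) − Σ nΔHc°(products):
= [7·(-393.5) + 9·(-285.8) + 1·(-3910.1)] − [2·(-2877.4) + 1·(-3267.4)]
= -214.6 kJ/mol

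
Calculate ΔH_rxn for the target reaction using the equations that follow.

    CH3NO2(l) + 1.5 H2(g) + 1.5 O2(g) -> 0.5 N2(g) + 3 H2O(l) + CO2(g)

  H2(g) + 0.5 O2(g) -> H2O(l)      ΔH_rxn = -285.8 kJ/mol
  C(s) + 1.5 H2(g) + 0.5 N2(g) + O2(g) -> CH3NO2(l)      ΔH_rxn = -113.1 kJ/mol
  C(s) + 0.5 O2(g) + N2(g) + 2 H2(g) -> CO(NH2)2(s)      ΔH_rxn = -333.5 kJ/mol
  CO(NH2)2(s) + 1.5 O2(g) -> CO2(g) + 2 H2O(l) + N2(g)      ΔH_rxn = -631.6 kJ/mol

equation 1 as written: -285.8 kJ/mol
equation 2 reversed: +113.1 kJ/mol
equation 3 as written: -333.5 kJ/mol
equation 4 as written: -631.6 kJ/mol
Combining the equations, ΔH_rxn = (-285.8) + (+113.1) + (-333.5) + (-631.6) = -1137.8 kJ/mol

ΔH_rxn = -1137.8 kJ/mol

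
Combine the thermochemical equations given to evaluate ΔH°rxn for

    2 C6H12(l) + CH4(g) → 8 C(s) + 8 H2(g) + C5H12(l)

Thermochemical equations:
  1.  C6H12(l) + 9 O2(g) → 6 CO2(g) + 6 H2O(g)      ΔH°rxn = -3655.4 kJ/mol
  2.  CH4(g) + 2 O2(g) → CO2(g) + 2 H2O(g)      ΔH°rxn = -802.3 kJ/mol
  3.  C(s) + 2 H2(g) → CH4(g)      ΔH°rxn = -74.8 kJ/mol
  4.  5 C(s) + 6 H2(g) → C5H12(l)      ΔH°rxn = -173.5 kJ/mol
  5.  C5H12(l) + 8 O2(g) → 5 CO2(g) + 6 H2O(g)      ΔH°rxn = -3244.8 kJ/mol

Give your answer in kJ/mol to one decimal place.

eq. 1 × 2: (2)·(-3655.4) = -7310.8 kJ/mol
eq. 2 × 3: (3)·(-802.3) = -2406.9 kJ/mol
eq. 3 × 2: (2)·(-74.8) = -149.6 kJ/mol
eq. 4 reversed and × 2: (-2)·(-173.5) = +347.0 kJ/mol
eq. 5 reversed and × 3: (-3)·(-3244.8) = +9734.4 kJ/mol
Combining the equations, ΔH°rxn = (-7310.8) + (-2406.9) + (-149.6) + (+347.0) + (+9734.4) = 214.1 kJ/mol

ΔH°rxn = 214.1 kJ/mol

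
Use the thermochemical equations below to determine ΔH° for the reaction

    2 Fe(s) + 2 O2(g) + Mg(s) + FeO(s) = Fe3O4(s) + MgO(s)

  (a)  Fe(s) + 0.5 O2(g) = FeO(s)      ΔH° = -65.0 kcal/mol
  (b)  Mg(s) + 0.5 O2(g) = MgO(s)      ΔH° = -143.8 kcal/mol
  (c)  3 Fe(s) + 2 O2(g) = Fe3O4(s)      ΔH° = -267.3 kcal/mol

(a) reversed (reverse to put FeO(s) on the reactant side): +65.0 kcal/mol
(b) as written (MgO(s) already on the product side): -143.8 kcal/mol
(c) as written (Fe3O4(s) already on the product side): -267.3 kcal/mol
Summing the manipulated equations, ΔH° = (+65.0) + (-143.8) + (-267.3) = -346.1 kcal/mol

ΔH° = -346.1 kcal/mol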